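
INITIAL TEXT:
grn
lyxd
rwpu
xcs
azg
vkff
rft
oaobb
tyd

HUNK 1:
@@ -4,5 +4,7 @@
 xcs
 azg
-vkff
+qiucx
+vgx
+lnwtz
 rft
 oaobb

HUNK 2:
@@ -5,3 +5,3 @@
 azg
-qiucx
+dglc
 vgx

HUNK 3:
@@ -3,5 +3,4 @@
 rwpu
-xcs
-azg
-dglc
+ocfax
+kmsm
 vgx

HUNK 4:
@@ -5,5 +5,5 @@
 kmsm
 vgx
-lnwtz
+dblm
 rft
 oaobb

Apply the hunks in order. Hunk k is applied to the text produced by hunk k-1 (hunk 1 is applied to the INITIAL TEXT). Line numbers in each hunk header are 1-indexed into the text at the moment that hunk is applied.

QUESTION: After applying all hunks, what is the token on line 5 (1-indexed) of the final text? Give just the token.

Hunk 1: at line 4 remove [vkff] add [qiucx,vgx,lnwtz] -> 11 lines: grn lyxd rwpu xcs azg qiucx vgx lnwtz rft oaobb tyd
Hunk 2: at line 5 remove [qiucx] add [dglc] -> 11 lines: grn lyxd rwpu xcs azg dglc vgx lnwtz rft oaobb tyd
Hunk 3: at line 3 remove [xcs,azg,dglc] add [ocfax,kmsm] -> 10 lines: grn lyxd rwpu ocfax kmsm vgx lnwtz rft oaobb tyd
Hunk 4: at line 5 remove [lnwtz] add [dblm] -> 10 lines: grn lyxd rwpu ocfax kmsm vgx dblm rft oaobb tyd
Final line 5: kmsm

Answer: kmsm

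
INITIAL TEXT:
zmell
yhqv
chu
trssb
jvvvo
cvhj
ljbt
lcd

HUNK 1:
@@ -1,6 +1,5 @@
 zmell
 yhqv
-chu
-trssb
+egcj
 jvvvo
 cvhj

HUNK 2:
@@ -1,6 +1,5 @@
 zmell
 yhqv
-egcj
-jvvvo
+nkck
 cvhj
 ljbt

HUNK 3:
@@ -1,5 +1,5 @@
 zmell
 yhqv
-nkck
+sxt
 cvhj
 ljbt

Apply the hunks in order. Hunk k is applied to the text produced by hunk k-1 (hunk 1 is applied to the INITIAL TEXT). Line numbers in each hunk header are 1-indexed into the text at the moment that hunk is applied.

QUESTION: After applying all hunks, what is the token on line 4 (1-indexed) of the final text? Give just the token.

Answer: cvhj

Derivation:
Hunk 1: at line 1 remove [chu,trssb] add [egcj] -> 7 lines: zmell yhqv egcj jvvvo cvhj ljbt lcd
Hunk 2: at line 1 remove [egcj,jvvvo] add [nkck] -> 6 lines: zmell yhqv nkck cvhj ljbt lcd
Hunk 3: at line 1 remove [nkck] add [sxt] -> 6 lines: zmell yhqv sxt cvhj ljbt lcd
Final line 4: cvhj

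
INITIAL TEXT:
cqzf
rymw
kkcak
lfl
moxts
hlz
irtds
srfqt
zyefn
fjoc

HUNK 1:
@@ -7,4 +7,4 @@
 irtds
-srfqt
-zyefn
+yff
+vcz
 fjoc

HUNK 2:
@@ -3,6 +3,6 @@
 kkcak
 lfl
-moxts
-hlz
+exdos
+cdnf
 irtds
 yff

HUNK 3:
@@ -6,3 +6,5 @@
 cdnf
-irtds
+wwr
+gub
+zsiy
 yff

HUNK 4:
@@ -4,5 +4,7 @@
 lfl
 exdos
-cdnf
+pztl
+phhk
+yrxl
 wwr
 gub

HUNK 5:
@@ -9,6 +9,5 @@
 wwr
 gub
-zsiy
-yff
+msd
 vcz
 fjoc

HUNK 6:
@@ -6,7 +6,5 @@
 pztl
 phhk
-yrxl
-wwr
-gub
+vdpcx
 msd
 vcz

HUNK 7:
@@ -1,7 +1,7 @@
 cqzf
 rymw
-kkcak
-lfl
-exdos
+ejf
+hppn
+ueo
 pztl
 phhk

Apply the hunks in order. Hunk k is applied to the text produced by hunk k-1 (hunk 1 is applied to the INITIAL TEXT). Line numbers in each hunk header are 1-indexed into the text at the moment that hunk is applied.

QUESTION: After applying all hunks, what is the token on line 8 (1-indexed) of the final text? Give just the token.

Answer: vdpcx

Derivation:
Hunk 1: at line 7 remove [srfqt,zyefn] add [yff,vcz] -> 10 lines: cqzf rymw kkcak lfl moxts hlz irtds yff vcz fjoc
Hunk 2: at line 3 remove [moxts,hlz] add [exdos,cdnf] -> 10 lines: cqzf rymw kkcak lfl exdos cdnf irtds yff vcz fjoc
Hunk 3: at line 6 remove [irtds] add [wwr,gub,zsiy] -> 12 lines: cqzf rymw kkcak lfl exdos cdnf wwr gub zsiy yff vcz fjoc
Hunk 4: at line 4 remove [cdnf] add [pztl,phhk,yrxl] -> 14 lines: cqzf rymw kkcak lfl exdos pztl phhk yrxl wwr gub zsiy yff vcz fjoc
Hunk 5: at line 9 remove [zsiy,yff] add [msd] -> 13 lines: cqzf rymw kkcak lfl exdos pztl phhk yrxl wwr gub msd vcz fjoc
Hunk 6: at line 6 remove [yrxl,wwr,gub] add [vdpcx] -> 11 lines: cqzf rymw kkcak lfl exdos pztl phhk vdpcx msd vcz fjoc
Hunk 7: at line 1 remove [kkcak,lfl,exdos] add [ejf,hppn,ueo] -> 11 lines: cqzf rymw ejf hppn ueo pztl phhk vdpcx msd vcz fjoc
Final line 8: vdpcx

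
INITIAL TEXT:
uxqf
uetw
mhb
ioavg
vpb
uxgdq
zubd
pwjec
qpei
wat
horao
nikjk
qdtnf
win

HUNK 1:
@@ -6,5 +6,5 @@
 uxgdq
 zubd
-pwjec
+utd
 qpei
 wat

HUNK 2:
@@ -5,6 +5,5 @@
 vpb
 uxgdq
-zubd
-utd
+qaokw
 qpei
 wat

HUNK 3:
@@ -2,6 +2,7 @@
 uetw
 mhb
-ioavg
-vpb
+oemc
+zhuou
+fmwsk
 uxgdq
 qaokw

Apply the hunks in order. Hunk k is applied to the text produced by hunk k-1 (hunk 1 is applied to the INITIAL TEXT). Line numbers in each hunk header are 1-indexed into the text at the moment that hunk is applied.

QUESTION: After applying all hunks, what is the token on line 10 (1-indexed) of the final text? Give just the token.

Hunk 1: at line 6 remove [pwjec] add [utd] -> 14 lines: uxqf uetw mhb ioavg vpb uxgdq zubd utd qpei wat horao nikjk qdtnf win
Hunk 2: at line 5 remove [zubd,utd] add [qaokw] -> 13 lines: uxqf uetw mhb ioavg vpb uxgdq qaokw qpei wat horao nikjk qdtnf win
Hunk 3: at line 2 remove [ioavg,vpb] add [oemc,zhuou,fmwsk] -> 14 lines: uxqf uetw mhb oemc zhuou fmwsk uxgdq qaokw qpei wat horao nikjk qdtnf win
Final line 10: wat

Answer: wat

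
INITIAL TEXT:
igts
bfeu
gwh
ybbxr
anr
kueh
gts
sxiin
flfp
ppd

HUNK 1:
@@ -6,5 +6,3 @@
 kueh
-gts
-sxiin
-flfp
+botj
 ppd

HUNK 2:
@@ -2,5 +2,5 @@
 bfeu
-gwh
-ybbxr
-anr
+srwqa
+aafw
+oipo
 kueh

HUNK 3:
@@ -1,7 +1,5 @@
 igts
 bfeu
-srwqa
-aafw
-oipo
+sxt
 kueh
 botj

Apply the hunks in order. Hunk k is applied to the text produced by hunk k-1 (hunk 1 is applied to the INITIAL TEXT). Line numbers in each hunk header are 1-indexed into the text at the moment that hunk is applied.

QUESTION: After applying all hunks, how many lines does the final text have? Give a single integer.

Hunk 1: at line 6 remove [gts,sxiin,flfp] add [botj] -> 8 lines: igts bfeu gwh ybbxr anr kueh botj ppd
Hunk 2: at line 2 remove [gwh,ybbxr,anr] add [srwqa,aafw,oipo] -> 8 lines: igts bfeu srwqa aafw oipo kueh botj ppd
Hunk 3: at line 1 remove [srwqa,aafw,oipo] add [sxt] -> 6 lines: igts bfeu sxt kueh botj ppd
Final line count: 6

Answer: 6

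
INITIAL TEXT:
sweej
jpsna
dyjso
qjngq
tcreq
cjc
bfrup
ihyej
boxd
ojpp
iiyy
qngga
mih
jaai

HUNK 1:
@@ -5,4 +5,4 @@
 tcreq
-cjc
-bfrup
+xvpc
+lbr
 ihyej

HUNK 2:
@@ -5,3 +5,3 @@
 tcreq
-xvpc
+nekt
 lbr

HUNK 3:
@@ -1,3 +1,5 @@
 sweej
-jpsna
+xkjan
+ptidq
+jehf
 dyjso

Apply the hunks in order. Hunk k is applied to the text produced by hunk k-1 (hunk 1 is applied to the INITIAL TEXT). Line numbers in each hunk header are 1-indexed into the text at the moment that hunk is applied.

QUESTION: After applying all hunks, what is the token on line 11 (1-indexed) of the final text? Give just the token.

Answer: boxd

Derivation:
Hunk 1: at line 5 remove [cjc,bfrup] add [xvpc,lbr] -> 14 lines: sweej jpsna dyjso qjngq tcreq xvpc lbr ihyej boxd ojpp iiyy qngga mih jaai
Hunk 2: at line 5 remove [xvpc] add [nekt] -> 14 lines: sweej jpsna dyjso qjngq tcreq nekt lbr ihyej boxd ojpp iiyy qngga mih jaai
Hunk 3: at line 1 remove [jpsna] add [xkjan,ptidq,jehf] -> 16 lines: sweej xkjan ptidq jehf dyjso qjngq tcreq nekt lbr ihyej boxd ojpp iiyy qngga mih jaai
Final line 11: boxd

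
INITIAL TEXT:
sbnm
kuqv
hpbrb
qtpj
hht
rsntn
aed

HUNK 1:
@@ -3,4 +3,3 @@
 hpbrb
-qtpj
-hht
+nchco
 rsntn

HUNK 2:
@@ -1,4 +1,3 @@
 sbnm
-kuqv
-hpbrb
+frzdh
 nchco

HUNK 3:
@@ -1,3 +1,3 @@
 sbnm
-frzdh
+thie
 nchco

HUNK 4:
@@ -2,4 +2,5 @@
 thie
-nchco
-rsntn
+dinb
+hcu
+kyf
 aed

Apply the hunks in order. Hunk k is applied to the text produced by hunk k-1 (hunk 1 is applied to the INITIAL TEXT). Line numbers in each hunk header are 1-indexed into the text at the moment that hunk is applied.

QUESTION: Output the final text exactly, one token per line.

Answer: sbnm
thie
dinb
hcu
kyf
aed

Derivation:
Hunk 1: at line 3 remove [qtpj,hht] add [nchco] -> 6 lines: sbnm kuqv hpbrb nchco rsntn aed
Hunk 2: at line 1 remove [kuqv,hpbrb] add [frzdh] -> 5 lines: sbnm frzdh nchco rsntn aed
Hunk 3: at line 1 remove [frzdh] add [thie] -> 5 lines: sbnm thie nchco rsntn aed
Hunk 4: at line 2 remove [nchco,rsntn] add [dinb,hcu,kyf] -> 6 lines: sbnm thie dinb hcu kyf aed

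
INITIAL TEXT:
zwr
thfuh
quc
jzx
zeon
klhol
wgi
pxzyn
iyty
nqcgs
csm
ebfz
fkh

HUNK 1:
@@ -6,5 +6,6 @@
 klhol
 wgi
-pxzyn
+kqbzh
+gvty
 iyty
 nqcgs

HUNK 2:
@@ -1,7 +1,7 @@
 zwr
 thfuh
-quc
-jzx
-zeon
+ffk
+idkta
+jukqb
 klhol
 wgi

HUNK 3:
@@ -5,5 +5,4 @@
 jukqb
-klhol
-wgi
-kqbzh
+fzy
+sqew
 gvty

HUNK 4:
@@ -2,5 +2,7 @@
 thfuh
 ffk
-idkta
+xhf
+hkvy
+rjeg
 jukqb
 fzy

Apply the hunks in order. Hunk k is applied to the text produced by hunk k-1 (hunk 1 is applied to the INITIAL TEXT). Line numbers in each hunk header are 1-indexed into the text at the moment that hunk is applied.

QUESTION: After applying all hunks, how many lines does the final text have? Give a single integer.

Answer: 15

Derivation:
Hunk 1: at line 6 remove [pxzyn] add [kqbzh,gvty] -> 14 lines: zwr thfuh quc jzx zeon klhol wgi kqbzh gvty iyty nqcgs csm ebfz fkh
Hunk 2: at line 1 remove [quc,jzx,zeon] add [ffk,idkta,jukqb] -> 14 lines: zwr thfuh ffk idkta jukqb klhol wgi kqbzh gvty iyty nqcgs csm ebfz fkh
Hunk 3: at line 5 remove [klhol,wgi,kqbzh] add [fzy,sqew] -> 13 lines: zwr thfuh ffk idkta jukqb fzy sqew gvty iyty nqcgs csm ebfz fkh
Hunk 4: at line 2 remove [idkta] add [xhf,hkvy,rjeg] -> 15 lines: zwr thfuh ffk xhf hkvy rjeg jukqb fzy sqew gvty iyty nqcgs csm ebfz fkh
Final line count: 15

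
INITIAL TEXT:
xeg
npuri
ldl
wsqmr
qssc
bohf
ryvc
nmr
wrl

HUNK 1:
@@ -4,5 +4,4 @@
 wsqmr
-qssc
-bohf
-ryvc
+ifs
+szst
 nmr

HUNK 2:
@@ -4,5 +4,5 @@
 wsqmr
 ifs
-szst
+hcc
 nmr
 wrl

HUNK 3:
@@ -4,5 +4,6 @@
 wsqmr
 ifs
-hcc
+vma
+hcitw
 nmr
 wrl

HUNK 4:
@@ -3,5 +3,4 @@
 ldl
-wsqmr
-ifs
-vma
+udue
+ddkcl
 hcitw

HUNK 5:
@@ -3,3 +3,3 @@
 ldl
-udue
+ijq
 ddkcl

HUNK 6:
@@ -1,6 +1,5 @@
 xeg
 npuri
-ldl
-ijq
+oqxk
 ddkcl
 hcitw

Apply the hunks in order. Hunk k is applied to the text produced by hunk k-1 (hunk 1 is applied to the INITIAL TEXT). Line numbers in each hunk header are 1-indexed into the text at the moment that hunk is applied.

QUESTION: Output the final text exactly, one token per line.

Hunk 1: at line 4 remove [qssc,bohf,ryvc] add [ifs,szst] -> 8 lines: xeg npuri ldl wsqmr ifs szst nmr wrl
Hunk 2: at line 4 remove [szst] add [hcc] -> 8 lines: xeg npuri ldl wsqmr ifs hcc nmr wrl
Hunk 3: at line 4 remove [hcc] add [vma,hcitw] -> 9 lines: xeg npuri ldl wsqmr ifs vma hcitw nmr wrl
Hunk 4: at line 3 remove [wsqmr,ifs,vma] add [udue,ddkcl] -> 8 lines: xeg npuri ldl udue ddkcl hcitw nmr wrl
Hunk 5: at line 3 remove [udue] add [ijq] -> 8 lines: xeg npuri ldl ijq ddkcl hcitw nmr wrl
Hunk 6: at line 1 remove [ldl,ijq] add [oqxk] -> 7 lines: xeg npuri oqxk ddkcl hcitw nmr wrl

Answer: xeg
npuri
oqxk
ddkcl
hcitw
nmr
wrl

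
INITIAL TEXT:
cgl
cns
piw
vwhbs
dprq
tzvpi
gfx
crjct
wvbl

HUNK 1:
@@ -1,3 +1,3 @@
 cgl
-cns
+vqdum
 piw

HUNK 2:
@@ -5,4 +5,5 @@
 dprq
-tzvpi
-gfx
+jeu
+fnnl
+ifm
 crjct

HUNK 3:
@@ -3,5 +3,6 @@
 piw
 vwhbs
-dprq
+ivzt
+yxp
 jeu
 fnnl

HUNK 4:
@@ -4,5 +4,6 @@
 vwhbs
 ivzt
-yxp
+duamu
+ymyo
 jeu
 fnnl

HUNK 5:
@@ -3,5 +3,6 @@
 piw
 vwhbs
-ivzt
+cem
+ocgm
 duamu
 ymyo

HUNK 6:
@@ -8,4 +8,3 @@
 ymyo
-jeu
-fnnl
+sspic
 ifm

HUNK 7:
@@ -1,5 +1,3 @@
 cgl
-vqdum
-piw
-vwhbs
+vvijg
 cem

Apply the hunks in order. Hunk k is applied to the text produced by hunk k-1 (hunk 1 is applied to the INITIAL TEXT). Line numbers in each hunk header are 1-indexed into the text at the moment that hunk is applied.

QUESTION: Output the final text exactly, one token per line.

Answer: cgl
vvijg
cem
ocgm
duamu
ymyo
sspic
ifm
crjct
wvbl

Derivation:
Hunk 1: at line 1 remove [cns] add [vqdum] -> 9 lines: cgl vqdum piw vwhbs dprq tzvpi gfx crjct wvbl
Hunk 2: at line 5 remove [tzvpi,gfx] add [jeu,fnnl,ifm] -> 10 lines: cgl vqdum piw vwhbs dprq jeu fnnl ifm crjct wvbl
Hunk 3: at line 3 remove [dprq] add [ivzt,yxp] -> 11 lines: cgl vqdum piw vwhbs ivzt yxp jeu fnnl ifm crjct wvbl
Hunk 4: at line 4 remove [yxp] add [duamu,ymyo] -> 12 lines: cgl vqdum piw vwhbs ivzt duamu ymyo jeu fnnl ifm crjct wvbl
Hunk 5: at line 3 remove [ivzt] add [cem,ocgm] -> 13 lines: cgl vqdum piw vwhbs cem ocgm duamu ymyo jeu fnnl ifm crjct wvbl
Hunk 6: at line 8 remove [jeu,fnnl] add [sspic] -> 12 lines: cgl vqdum piw vwhbs cem ocgm duamu ymyo sspic ifm crjct wvbl
Hunk 7: at line 1 remove [vqdum,piw,vwhbs] add [vvijg] -> 10 lines: cgl vvijg cem ocgm duamu ymyo sspic ifm crjct wvbl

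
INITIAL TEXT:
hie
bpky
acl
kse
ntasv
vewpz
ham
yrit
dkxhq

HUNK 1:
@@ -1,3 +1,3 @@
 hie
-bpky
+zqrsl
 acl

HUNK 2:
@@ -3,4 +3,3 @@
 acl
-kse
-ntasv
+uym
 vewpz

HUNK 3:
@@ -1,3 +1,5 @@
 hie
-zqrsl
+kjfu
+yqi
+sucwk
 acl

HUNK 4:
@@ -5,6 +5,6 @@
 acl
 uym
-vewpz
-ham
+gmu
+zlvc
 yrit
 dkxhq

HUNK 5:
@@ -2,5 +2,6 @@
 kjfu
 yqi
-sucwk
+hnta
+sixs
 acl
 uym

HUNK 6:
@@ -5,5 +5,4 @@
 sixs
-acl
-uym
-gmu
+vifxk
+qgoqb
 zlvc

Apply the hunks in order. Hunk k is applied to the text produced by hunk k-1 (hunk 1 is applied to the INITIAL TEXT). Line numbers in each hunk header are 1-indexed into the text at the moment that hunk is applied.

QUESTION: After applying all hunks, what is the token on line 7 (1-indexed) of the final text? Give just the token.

Hunk 1: at line 1 remove [bpky] add [zqrsl] -> 9 lines: hie zqrsl acl kse ntasv vewpz ham yrit dkxhq
Hunk 2: at line 3 remove [kse,ntasv] add [uym] -> 8 lines: hie zqrsl acl uym vewpz ham yrit dkxhq
Hunk 3: at line 1 remove [zqrsl] add [kjfu,yqi,sucwk] -> 10 lines: hie kjfu yqi sucwk acl uym vewpz ham yrit dkxhq
Hunk 4: at line 5 remove [vewpz,ham] add [gmu,zlvc] -> 10 lines: hie kjfu yqi sucwk acl uym gmu zlvc yrit dkxhq
Hunk 5: at line 2 remove [sucwk] add [hnta,sixs] -> 11 lines: hie kjfu yqi hnta sixs acl uym gmu zlvc yrit dkxhq
Hunk 6: at line 5 remove [acl,uym,gmu] add [vifxk,qgoqb] -> 10 lines: hie kjfu yqi hnta sixs vifxk qgoqb zlvc yrit dkxhq
Final line 7: qgoqb

Answer: qgoqb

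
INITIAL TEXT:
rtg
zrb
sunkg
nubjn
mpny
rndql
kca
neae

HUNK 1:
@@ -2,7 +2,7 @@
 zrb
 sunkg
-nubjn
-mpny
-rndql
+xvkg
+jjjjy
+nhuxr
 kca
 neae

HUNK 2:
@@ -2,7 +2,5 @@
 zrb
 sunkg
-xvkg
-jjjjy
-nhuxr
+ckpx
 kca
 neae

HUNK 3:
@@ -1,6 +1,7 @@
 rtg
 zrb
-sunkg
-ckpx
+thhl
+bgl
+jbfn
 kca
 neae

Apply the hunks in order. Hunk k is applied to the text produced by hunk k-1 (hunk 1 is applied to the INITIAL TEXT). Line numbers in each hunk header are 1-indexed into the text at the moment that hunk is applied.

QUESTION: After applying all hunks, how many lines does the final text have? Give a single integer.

Answer: 7

Derivation:
Hunk 1: at line 2 remove [nubjn,mpny,rndql] add [xvkg,jjjjy,nhuxr] -> 8 lines: rtg zrb sunkg xvkg jjjjy nhuxr kca neae
Hunk 2: at line 2 remove [xvkg,jjjjy,nhuxr] add [ckpx] -> 6 lines: rtg zrb sunkg ckpx kca neae
Hunk 3: at line 1 remove [sunkg,ckpx] add [thhl,bgl,jbfn] -> 7 lines: rtg zrb thhl bgl jbfn kca neae
Final line count: 7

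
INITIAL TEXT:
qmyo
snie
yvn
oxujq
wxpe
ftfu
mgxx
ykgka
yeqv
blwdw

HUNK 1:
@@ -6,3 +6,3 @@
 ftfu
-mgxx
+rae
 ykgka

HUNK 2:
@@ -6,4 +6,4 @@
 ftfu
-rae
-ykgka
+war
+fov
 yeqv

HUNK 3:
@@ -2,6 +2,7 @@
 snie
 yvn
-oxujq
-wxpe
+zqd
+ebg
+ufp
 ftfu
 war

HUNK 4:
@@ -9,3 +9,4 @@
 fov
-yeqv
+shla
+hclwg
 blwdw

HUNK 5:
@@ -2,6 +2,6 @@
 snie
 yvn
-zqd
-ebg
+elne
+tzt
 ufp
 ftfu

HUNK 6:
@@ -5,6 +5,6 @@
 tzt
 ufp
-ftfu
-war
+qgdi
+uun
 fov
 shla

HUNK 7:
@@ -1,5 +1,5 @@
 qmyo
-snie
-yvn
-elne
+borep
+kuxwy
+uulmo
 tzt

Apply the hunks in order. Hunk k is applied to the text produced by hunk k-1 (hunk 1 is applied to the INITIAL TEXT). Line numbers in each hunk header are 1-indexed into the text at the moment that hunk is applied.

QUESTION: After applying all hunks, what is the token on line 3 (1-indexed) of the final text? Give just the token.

Hunk 1: at line 6 remove [mgxx] add [rae] -> 10 lines: qmyo snie yvn oxujq wxpe ftfu rae ykgka yeqv blwdw
Hunk 2: at line 6 remove [rae,ykgka] add [war,fov] -> 10 lines: qmyo snie yvn oxujq wxpe ftfu war fov yeqv blwdw
Hunk 3: at line 2 remove [oxujq,wxpe] add [zqd,ebg,ufp] -> 11 lines: qmyo snie yvn zqd ebg ufp ftfu war fov yeqv blwdw
Hunk 4: at line 9 remove [yeqv] add [shla,hclwg] -> 12 lines: qmyo snie yvn zqd ebg ufp ftfu war fov shla hclwg blwdw
Hunk 5: at line 2 remove [zqd,ebg] add [elne,tzt] -> 12 lines: qmyo snie yvn elne tzt ufp ftfu war fov shla hclwg blwdw
Hunk 6: at line 5 remove [ftfu,war] add [qgdi,uun] -> 12 lines: qmyo snie yvn elne tzt ufp qgdi uun fov shla hclwg blwdw
Hunk 7: at line 1 remove [snie,yvn,elne] add [borep,kuxwy,uulmo] -> 12 lines: qmyo borep kuxwy uulmo tzt ufp qgdi uun fov shla hclwg blwdw
Final line 3: kuxwy

Answer: kuxwy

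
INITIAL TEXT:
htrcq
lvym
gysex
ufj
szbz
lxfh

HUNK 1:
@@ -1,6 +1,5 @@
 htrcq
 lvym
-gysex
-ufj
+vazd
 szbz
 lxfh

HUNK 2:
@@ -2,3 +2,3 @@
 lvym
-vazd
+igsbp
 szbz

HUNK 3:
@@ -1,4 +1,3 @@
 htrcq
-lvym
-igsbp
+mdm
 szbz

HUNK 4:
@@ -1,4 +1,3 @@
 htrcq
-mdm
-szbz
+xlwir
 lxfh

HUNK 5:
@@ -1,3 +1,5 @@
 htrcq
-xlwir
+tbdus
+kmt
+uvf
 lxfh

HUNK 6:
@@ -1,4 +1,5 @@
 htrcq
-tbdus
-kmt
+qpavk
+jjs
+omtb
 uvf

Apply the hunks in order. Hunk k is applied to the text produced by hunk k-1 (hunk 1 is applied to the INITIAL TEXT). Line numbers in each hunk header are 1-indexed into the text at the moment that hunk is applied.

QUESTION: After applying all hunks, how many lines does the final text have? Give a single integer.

Hunk 1: at line 1 remove [gysex,ufj] add [vazd] -> 5 lines: htrcq lvym vazd szbz lxfh
Hunk 2: at line 2 remove [vazd] add [igsbp] -> 5 lines: htrcq lvym igsbp szbz lxfh
Hunk 3: at line 1 remove [lvym,igsbp] add [mdm] -> 4 lines: htrcq mdm szbz lxfh
Hunk 4: at line 1 remove [mdm,szbz] add [xlwir] -> 3 lines: htrcq xlwir lxfh
Hunk 5: at line 1 remove [xlwir] add [tbdus,kmt,uvf] -> 5 lines: htrcq tbdus kmt uvf lxfh
Hunk 6: at line 1 remove [tbdus,kmt] add [qpavk,jjs,omtb] -> 6 lines: htrcq qpavk jjs omtb uvf lxfh
Final line count: 6

Answer: 6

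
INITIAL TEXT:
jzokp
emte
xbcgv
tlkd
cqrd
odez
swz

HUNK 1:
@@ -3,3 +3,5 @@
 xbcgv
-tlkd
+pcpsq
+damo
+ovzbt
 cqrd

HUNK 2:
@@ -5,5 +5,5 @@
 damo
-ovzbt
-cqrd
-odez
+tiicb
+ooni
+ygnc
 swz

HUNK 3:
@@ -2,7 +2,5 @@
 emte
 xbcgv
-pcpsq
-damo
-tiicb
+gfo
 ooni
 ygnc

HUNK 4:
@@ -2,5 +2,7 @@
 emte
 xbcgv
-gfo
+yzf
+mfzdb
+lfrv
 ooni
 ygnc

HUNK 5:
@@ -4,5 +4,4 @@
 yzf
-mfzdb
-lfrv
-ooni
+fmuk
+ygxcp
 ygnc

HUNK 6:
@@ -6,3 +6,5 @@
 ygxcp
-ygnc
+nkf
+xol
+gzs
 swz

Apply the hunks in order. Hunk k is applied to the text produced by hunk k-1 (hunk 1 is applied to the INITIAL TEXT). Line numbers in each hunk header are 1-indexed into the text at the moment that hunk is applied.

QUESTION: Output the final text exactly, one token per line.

Answer: jzokp
emte
xbcgv
yzf
fmuk
ygxcp
nkf
xol
gzs
swz

Derivation:
Hunk 1: at line 3 remove [tlkd] add [pcpsq,damo,ovzbt] -> 9 lines: jzokp emte xbcgv pcpsq damo ovzbt cqrd odez swz
Hunk 2: at line 5 remove [ovzbt,cqrd,odez] add [tiicb,ooni,ygnc] -> 9 lines: jzokp emte xbcgv pcpsq damo tiicb ooni ygnc swz
Hunk 3: at line 2 remove [pcpsq,damo,tiicb] add [gfo] -> 7 lines: jzokp emte xbcgv gfo ooni ygnc swz
Hunk 4: at line 2 remove [gfo] add [yzf,mfzdb,lfrv] -> 9 lines: jzokp emte xbcgv yzf mfzdb lfrv ooni ygnc swz
Hunk 5: at line 4 remove [mfzdb,lfrv,ooni] add [fmuk,ygxcp] -> 8 lines: jzokp emte xbcgv yzf fmuk ygxcp ygnc swz
Hunk 6: at line 6 remove [ygnc] add [nkf,xol,gzs] -> 10 lines: jzokp emte xbcgv yzf fmuk ygxcp nkf xol gzs swz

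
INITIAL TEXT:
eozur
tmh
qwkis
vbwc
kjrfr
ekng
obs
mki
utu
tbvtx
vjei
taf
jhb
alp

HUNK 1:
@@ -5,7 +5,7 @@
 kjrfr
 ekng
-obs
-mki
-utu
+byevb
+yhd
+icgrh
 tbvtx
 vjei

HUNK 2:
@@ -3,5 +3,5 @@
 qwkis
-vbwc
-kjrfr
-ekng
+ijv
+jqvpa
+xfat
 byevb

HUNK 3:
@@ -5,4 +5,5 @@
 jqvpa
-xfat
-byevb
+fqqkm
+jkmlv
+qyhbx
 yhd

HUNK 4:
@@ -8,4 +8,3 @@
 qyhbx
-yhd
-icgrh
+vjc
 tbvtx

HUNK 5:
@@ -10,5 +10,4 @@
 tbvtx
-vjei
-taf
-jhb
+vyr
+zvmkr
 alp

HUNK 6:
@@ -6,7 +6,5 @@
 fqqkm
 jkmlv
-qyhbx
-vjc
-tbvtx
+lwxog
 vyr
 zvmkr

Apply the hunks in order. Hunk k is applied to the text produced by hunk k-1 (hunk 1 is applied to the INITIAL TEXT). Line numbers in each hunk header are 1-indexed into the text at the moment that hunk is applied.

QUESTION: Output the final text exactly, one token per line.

Hunk 1: at line 5 remove [obs,mki,utu] add [byevb,yhd,icgrh] -> 14 lines: eozur tmh qwkis vbwc kjrfr ekng byevb yhd icgrh tbvtx vjei taf jhb alp
Hunk 2: at line 3 remove [vbwc,kjrfr,ekng] add [ijv,jqvpa,xfat] -> 14 lines: eozur tmh qwkis ijv jqvpa xfat byevb yhd icgrh tbvtx vjei taf jhb alp
Hunk 3: at line 5 remove [xfat,byevb] add [fqqkm,jkmlv,qyhbx] -> 15 lines: eozur tmh qwkis ijv jqvpa fqqkm jkmlv qyhbx yhd icgrh tbvtx vjei taf jhb alp
Hunk 4: at line 8 remove [yhd,icgrh] add [vjc] -> 14 lines: eozur tmh qwkis ijv jqvpa fqqkm jkmlv qyhbx vjc tbvtx vjei taf jhb alp
Hunk 5: at line 10 remove [vjei,taf,jhb] add [vyr,zvmkr] -> 13 lines: eozur tmh qwkis ijv jqvpa fqqkm jkmlv qyhbx vjc tbvtx vyr zvmkr alp
Hunk 6: at line 6 remove [qyhbx,vjc,tbvtx] add [lwxog] -> 11 lines: eozur tmh qwkis ijv jqvpa fqqkm jkmlv lwxog vyr zvmkr alp

Answer: eozur
tmh
qwkis
ijv
jqvpa
fqqkm
jkmlv
lwxog
vyr
zvmkr
alp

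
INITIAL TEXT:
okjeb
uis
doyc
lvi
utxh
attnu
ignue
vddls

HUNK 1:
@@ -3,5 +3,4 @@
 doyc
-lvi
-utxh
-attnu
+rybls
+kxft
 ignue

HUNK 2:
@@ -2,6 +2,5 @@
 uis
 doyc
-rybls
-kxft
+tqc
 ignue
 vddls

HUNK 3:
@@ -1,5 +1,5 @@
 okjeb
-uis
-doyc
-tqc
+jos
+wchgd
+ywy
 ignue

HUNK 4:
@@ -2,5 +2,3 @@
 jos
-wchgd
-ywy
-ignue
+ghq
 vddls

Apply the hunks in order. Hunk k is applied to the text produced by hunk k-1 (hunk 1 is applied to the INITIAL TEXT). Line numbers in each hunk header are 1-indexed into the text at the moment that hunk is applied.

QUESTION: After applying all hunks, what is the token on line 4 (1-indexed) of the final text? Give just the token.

Answer: vddls

Derivation:
Hunk 1: at line 3 remove [lvi,utxh,attnu] add [rybls,kxft] -> 7 lines: okjeb uis doyc rybls kxft ignue vddls
Hunk 2: at line 2 remove [rybls,kxft] add [tqc] -> 6 lines: okjeb uis doyc tqc ignue vddls
Hunk 3: at line 1 remove [uis,doyc,tqc] add [jos,wchgd,ywy] -> 6 lines: okjeb jos wchgd ywy ignue vddls
Hunk 4: at line 2 remove [wchgd,ywy,ignue] add [ghq] -> 4 lines: okjeb jos ghq vddls
Final line 4: vddls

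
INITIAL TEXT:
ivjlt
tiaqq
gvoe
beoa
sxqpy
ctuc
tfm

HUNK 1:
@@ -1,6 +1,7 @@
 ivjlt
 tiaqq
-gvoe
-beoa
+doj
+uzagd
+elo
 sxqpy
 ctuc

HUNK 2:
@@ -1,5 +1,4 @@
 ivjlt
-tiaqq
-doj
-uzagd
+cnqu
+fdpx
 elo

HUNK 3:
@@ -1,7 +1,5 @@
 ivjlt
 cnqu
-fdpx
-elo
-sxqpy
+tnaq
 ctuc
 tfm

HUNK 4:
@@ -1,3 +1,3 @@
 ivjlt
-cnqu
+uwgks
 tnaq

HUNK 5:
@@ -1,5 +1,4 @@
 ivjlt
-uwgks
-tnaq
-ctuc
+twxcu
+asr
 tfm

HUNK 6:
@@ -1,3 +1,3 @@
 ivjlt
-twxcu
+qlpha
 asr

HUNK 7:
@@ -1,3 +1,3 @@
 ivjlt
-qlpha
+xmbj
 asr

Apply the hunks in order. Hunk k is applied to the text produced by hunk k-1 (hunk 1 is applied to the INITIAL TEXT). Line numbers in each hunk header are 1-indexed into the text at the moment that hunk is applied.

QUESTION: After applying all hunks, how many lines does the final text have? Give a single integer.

Answer: 4

Derivation:
Hunk 1: at line 1 remove [gvoe,beoa] add [doj,uzagd,elo] -> 8 lines: ivjlt tiaqq doj uzagd elo sxqpy ctuc tfm
Hunk 2: at line 1 remove [tiaqq,doj,uzagd] add [cnqu,fdpx] -> 7 lines: ivjlt cnqu fdpx elo sxqpy ctuc tfm
Hunk 3: at line 1 remove [fdpx,elo,sxqpy] add [tnaq] -> 5 lines: ivjlt cnqu tnaq ctuc tfm
Hunk 4: at line 1 remove [cnqu] add [uwgks] -> 5 lines: ivjlt uwgks tnaq ctuc tfm
Hunk 5: at line 1 remove [uwgks,tnaq,ctuc] add [twxcu,asr] -> 4 lines: ivjlt twxcu asr tfm
Hunk 6: at line 1 remove [twxcu] add [qlpha] -> 4 lines: ivjlt qlpha asr tfm
Hunk 7: at line 1 remove [qlpha] add [xmbj] -> 4 lines: ivjlt xmbj asr tfm
Final line count: 4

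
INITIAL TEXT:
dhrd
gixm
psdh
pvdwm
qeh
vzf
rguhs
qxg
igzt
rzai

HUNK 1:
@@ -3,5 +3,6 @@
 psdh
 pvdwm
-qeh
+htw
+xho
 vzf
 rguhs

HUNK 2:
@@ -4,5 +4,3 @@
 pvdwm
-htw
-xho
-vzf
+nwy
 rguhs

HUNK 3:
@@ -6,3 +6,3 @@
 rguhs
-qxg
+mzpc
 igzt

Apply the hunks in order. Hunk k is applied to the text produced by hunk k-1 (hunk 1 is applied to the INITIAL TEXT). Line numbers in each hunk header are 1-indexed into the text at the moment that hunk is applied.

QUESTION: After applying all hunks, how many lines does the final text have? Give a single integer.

Hunk 1: at line 3 remove [qeh] add [htw,xho] -> 11 lines: dhrd gixm psdh pvdwm htw xho vzf rguhs qxg igzt rzai
Hunk 2: at line 4 remove [htw,xho,vzf] add [nwy] -> 9 lines: dhrd gixm psdh pvdwm nwy rguhs qxg igzt rzai
Hunk 3: at line 6 remove [qxg] add [mzpc] -> 9 lines: dhrd gixm psdh pvdwm nwy rguhs mzpc igzt rzai
Final line count: 9

Answer: 9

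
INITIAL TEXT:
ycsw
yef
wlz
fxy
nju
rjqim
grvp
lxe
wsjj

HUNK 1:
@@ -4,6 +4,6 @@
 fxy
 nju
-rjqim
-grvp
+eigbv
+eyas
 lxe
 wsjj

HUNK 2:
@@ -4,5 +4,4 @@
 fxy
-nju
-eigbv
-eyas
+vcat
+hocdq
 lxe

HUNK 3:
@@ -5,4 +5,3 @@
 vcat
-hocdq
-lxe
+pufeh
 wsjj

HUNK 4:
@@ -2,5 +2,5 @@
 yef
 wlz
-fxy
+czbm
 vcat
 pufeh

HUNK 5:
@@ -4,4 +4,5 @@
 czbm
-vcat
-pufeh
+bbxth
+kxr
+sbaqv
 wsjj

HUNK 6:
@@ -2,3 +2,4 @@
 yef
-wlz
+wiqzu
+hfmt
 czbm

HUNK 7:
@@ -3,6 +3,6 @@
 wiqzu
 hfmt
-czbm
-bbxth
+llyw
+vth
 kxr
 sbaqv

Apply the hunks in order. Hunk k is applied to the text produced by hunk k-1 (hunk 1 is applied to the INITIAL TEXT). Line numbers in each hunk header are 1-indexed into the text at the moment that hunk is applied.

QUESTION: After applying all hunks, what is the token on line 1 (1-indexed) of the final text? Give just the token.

Hunk 1: at line 4 remove [rjqim,grvp] add [eigbv,eyas] -> 9 lines: ycsw yef wlz fxy nju eigbv eyas lxe wsjj
Hunk 2: at line 4 remove [nju,eigbv,eyas] add [vcat,hocdq] -> 8 lines: ycsw yef wlz fxy vcat hocdq lxe wsjj
Hunk 3: at line 5 remove [hocdq,lxe] add [pufeh] -> 7 lines: ycsw yef wlz fxy vcat pufeh wsjj
Hunk 4: at line 2 remove [fxy] add [czbm] -> 7 lines: ycsw yef wlz czbm vcat pufeh wsjj
Hunk 5: at line 4 remove [vcat,pufeh] add [bbxth,kxr,sbaqv] -> 8 lines: ycsw yef wlz czbm bbxth kxr sbaqv wsjj
Hunk 6: at line 2 remove [wlz] add [wiqzu,hfmt] -> 9 lines: ycsw yef wiqzu hfmt czbm bbxth kxr sbaqv wsjj
Hunk 7: at line 3 remove [czbm,bbxth] add [llyw,vth] -> 9 lines: ycsw yef wiqzu hfmt llyw vth kxr sbaqv wsjj
Final line 1: ycsw

Answer: ycsw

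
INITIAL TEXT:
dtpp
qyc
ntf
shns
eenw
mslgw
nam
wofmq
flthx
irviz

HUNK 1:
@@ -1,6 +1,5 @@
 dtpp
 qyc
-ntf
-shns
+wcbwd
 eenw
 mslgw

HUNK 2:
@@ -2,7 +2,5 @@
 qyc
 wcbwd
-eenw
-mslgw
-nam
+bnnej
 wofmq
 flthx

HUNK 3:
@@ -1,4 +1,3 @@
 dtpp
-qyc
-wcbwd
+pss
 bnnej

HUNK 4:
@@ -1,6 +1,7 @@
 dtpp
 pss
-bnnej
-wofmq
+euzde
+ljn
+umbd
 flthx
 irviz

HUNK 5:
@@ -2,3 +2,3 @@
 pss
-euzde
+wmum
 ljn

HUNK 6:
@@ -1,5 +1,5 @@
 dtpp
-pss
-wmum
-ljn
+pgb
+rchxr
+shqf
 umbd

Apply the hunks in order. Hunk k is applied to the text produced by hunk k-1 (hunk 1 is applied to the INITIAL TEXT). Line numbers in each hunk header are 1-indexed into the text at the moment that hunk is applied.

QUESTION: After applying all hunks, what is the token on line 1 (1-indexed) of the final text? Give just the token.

Answer: dtpp

Derivation:
Hunk 1: at line 1 remove [ntf,shns] add [wcbwd] -> 9 lines: dtpp qyc wcbwd eenw mslgw nam wofmq flthx irviz
Hunk 2: at line 2 remove [eenw,mslgw,nam] add [bnnej] -> 7 lines: dtpp qyc wcbwd bnnej wofmq flthx irviz
Hunk 3: at line 1 remove [qyc,wcbwd] add [pss] -> 6 lines: dtpp pss bnnej wofmq flthx irviz
Hunk 4: at line 1 remove [bnnej,wofmq] add [euzde,ljn,umbd] -> 7 lines: dtpp pss euzde ljn umbd flthx irviz
Hunk 5: at line 2 remove [euzde] add [wmum] -> 7 lines: dtpp pss wmum ljn umbd flthx irviz
Hunk 6: at line 1 remove [pss,wmum,ljn] add [pgb,rchxr,shqf] -> 7 lines: dtpp pgb rchxr shqf umbd flthx irviz
Final line 1: dtpp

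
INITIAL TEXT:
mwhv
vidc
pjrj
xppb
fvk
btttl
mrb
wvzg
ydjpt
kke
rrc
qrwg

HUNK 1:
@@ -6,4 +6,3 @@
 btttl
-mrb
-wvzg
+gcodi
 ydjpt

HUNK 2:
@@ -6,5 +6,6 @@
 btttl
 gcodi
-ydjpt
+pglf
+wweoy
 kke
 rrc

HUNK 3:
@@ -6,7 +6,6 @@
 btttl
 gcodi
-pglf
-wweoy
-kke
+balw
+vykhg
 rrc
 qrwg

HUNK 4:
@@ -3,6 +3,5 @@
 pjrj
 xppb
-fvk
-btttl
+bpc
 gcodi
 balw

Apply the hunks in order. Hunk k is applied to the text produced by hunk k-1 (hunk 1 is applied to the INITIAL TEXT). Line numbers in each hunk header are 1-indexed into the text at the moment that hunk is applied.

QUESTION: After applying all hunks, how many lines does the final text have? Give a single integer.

Hunk 1: at line 6 remove [mrb,wvzg] add [gcodi] -> 11 lines: mwhv vidc pjrj xppb fvk btttl gcodi ydjpt kke rrc qrwg
Hunk 2: at line 6 remove [ydjpt] add [pglf,wweoy] -> 12 lines: mwhv vidc pjrj xppb fvk btttl gcodi pglf wweoy kke rrc qrwg
Hunk 3: at line 6 remove [pglf,wweoy,kke] add [balw,vykhg] -> 11 lines: mwhv vidc pjrj xppb fvk btttl gcodi balw vykhg rrc qrwg
Hunk 4: at line 3 remove [fvk,btttl] add [bpc] -> 10 lines: mwhv vidc pjrj xppb bpc gcodi balw vykhg rrc qrwg
Final line count: 10

Answer: 10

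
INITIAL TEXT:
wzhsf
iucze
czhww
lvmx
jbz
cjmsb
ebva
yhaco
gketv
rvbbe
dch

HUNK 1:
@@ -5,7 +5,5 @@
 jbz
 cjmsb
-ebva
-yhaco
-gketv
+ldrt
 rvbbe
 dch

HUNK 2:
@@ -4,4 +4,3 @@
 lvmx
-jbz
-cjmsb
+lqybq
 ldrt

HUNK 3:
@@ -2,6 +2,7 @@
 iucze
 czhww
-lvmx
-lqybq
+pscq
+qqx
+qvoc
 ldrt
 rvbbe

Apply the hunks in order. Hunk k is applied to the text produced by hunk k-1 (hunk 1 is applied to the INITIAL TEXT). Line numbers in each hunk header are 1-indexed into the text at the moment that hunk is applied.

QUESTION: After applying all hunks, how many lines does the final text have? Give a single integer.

Answer: 9

Derivation:
Hunk 1: at line 5 remove [ebva,yhaco,gketv] add [ldrt] -> 9 lines: wzhsf iucze czhww lvmx jbz cjmsb ldrt rvbbe dch
Hunk 2: at line 4 remove [jbz,cjmsb] add [lqybq] -> 8 lines: wzhsf iucze czhww lvmx lqybq ldrt rvbbe dch
Hunk 3: at line 2 remove [lvmx,lqybq] add [pscq,qqx,qvoc] -> 9 lines: wzhsf iucze czhww pscq qqx qvoc ldrt rvbbe dch
Final line count: 9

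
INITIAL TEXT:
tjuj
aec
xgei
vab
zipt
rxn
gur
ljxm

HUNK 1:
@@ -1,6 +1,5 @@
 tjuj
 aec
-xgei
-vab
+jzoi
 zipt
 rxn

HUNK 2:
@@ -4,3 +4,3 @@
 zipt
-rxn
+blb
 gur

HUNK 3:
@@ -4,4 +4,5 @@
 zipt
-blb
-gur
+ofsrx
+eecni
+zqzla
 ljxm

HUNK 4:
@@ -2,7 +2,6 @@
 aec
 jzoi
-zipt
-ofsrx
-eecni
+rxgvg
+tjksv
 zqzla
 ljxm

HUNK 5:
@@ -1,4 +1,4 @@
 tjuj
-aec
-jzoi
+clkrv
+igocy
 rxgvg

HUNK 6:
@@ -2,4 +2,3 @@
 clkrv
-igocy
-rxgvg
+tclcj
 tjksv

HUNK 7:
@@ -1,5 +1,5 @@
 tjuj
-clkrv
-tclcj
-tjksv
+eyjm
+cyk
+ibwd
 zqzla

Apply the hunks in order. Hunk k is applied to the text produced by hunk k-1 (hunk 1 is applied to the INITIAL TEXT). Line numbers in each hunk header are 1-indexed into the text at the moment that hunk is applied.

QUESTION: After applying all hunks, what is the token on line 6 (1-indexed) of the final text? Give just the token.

Answer: ljxm

Derivation:
Hunk 1: at line 1 remove [xgei,vab] add [jzoi] -> 7 lines: tjuj aec jzoi zipt rxn gur ljxm
Hunk 2: at line 4 remove [rxn] add [blb] -> 7 lines: tjuj aec jzoi zipt blb gur ljxm
Hunk 3: at line 4 remove [blb,gur] add [ofsrx,eecni,zqzla] -> 8 lines: tjuj aec jzoi zipt ofsrx eecni zqzla ljxm
Hunk 4: at line 2 remove [zipt,ofsrx,eecni] add [rxgvg,tjksv] -> 7 lines: tjuj aec jzoi rxgvg tjksv zqzla ljxm
Hunk 5: at line 1 remove [aec,jzoi] add [clkrv,igocy] -> 7 lines: tjuj clkrv igocy rxgvg tjksv zqzla ljxm
Hunk 6: at line 2 remove [igocy,rxgvg] add [tclcj] -> 6 lines: tjuj clkrv tclcj tjksv zqzla ljxm
Hunk 7: at line 1 remove [clkrv,tclcj,tjksv] add [eyjm,cyk,ibwd] -> 6 lines: tjuj eyjm cyk ibwd zqzla ljxm
Final line 6: ljxm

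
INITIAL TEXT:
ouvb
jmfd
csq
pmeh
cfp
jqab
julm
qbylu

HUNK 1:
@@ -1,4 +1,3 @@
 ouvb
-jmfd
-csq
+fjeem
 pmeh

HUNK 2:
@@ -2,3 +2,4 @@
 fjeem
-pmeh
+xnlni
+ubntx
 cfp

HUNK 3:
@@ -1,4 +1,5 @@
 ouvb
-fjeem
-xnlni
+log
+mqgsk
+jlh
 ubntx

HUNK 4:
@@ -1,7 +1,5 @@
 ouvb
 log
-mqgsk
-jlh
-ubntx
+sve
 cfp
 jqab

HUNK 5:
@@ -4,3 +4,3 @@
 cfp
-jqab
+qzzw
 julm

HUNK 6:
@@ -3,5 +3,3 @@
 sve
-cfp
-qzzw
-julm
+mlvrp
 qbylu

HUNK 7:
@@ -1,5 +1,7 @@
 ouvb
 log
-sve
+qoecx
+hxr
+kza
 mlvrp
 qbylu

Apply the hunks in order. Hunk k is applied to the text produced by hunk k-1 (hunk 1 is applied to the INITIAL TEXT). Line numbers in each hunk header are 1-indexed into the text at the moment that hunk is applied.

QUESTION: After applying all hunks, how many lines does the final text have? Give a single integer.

Answer: 7

Derivation:
Hunk 1: at line 1 remove [jmfd,csq] add [fjeem] -> 7 lines: ouvb fjeem pmeh cfp jqab julm qbylu
Hunk 2: at line 2 remove [pmeh] add [xnlni,ubntx] -> 8 lines: ouvb fjeem xnlni ubntx cfp jqab julm qbylu
Hunk 3: at line 1 remove [fjeem,xnlni] add [log,mqgsk,jlh] -> 9 lines: ouvb log mqgsk jlh ubntx cfp jqab julm qbylu
Hunk 4: at line 1 remove [mqgsk,jlh,ubntx] add [sve] -> 7 lines: ouvb log sve cfp jqab julm qbylu
Hunk 5: at line 4 remove [jqab] add [qzzw] -> 7 lines: ouvb log sve cfp qzzw julm qbylu
Hunk 6: at line 3 remove [cfp,qzzw,julm] add [mlvrp] -> 5 lines: ouvb log sve mlvrp qbylu
Hunk 7: at line 1 remove [sve] add [qoecx,hxr,kza] -> 7 lines: ouvb log qoecx hxr kza mlvrp qbylu
Final line count: 7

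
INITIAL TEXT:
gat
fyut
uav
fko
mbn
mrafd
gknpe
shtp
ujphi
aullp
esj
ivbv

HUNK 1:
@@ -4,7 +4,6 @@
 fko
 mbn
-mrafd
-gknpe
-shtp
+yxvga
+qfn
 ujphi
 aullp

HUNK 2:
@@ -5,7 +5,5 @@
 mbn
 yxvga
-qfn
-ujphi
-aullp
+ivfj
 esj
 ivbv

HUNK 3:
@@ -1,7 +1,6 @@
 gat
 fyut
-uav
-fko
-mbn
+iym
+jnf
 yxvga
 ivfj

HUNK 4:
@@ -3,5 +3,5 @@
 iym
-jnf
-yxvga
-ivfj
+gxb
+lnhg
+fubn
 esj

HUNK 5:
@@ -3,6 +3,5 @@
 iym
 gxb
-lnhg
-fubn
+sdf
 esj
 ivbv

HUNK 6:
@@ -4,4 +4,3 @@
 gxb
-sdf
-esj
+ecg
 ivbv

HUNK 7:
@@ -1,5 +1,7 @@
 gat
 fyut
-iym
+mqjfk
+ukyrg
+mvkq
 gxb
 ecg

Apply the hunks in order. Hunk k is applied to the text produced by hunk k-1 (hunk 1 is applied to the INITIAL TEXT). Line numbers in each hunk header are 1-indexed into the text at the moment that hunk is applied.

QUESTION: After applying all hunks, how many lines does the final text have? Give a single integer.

Answer: 8

Derivation:
Hunk 1: at line 4 remove [mrafd,gknpe,shtp] add [yxvga,qfn] -> 11 lines: gat fyut uav fko mbn yxvga qfn ujphi aullp esj ivbv
Hunk 2: at line 5 remove [qfn,ujphi,aullp] add [ivfj] -> 9 lines: gat fyut uav fko mbn yxvga ivfj esj ivbv
Hunk 3: at line 1 remove [uav,fko,mbn] add [iym,jnf] -> 8 lines: gat fyut iym jnf yxvga ivfj esj ivbv
Hunk 4: at line 3 remove [jnf,yxvga,ivfj] add [gxb,lnhg,fubn] -> 8 lines: gat fyut iym gxb lnhg fubn esj ivbv
Hunk 5: at line 3 remove [lnhg,fubn] add [sdf] -> 7 lines: gat fyut iym gxb sdf esj ivbv
Hunk 6: at line 4 remove [sdf,esj] add [ecg] -> 6 lines: gat fyut iym gxb ecg ivbv
Hunk 7: at line 1 remove [iym] add [mqjfk,ukyrg,mvkq] -> 8 lines: gat fyut mqjfk ukyrg mvkq gxb ecg ivbv
Final line count: 8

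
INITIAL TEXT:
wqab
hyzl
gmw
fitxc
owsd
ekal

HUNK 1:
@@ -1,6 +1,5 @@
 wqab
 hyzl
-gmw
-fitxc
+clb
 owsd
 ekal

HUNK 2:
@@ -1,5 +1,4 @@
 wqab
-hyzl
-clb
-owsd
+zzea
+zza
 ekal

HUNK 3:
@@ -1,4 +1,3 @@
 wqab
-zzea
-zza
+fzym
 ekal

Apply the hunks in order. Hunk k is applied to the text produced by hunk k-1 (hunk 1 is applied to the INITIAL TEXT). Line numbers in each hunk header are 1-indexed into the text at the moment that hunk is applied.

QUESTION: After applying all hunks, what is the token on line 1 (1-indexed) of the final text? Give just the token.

Answer: wqab

Derivation:
Hunk 1: at line 1 remove [gmw,fitxc] add [clb] -> 5 lines: wqab hyzl clb owsd ekal
Hunk 2: at line 1 remove [hyzl,clb,owsd] add [zzea,zza] -> 4 lines: wqab zzea zza ekal
Hunk 3: at line 1 remove [zzea,zza] add [fzym] -> 3 lines: wqab fzym ekal
Final line 1: wqab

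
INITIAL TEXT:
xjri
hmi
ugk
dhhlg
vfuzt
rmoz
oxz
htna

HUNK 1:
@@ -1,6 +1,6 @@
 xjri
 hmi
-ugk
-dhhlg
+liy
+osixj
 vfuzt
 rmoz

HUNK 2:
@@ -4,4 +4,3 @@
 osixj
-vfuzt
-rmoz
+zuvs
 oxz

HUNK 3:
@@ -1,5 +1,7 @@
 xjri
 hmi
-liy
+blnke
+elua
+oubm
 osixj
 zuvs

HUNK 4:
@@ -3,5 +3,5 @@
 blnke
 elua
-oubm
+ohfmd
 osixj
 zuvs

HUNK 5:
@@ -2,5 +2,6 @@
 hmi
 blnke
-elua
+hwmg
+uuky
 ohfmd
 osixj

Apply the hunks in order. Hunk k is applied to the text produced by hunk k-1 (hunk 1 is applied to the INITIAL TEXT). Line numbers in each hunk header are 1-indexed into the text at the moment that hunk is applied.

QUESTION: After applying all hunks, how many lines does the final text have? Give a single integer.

Hunk 1: at line 1 remove [ugk,dhhlg] add [liy,osixj] -> 8 lines: xjri hmi liy osixj vfuzt rmoz oxz htna
Hunk 2: at line 4 remove [vfuzt,rmoz] add [zuvs] -> 7 lines: xjri hmi liy osixj zuvs oxz htna
Hunk 3: at line 1 remove [liy] add [blnke,elua,oubm] -> 9 lines: xjri hmi blnke elua oubm osixj zuvs oxz htna
Hunk 4: at line 3 remove [oubm] add [ohfmd] -> 9 lines: xjri hmi blnke elua ohfmd osixj zuvs oxz htna
Hunk 5: at line 2 remove [elua] add [hwmg,uuky] -> 10 lines: xjri hmi blnke hwmg uuky ohfmd osixj zuvs oxz htna
Final line count: 10

Answer: 10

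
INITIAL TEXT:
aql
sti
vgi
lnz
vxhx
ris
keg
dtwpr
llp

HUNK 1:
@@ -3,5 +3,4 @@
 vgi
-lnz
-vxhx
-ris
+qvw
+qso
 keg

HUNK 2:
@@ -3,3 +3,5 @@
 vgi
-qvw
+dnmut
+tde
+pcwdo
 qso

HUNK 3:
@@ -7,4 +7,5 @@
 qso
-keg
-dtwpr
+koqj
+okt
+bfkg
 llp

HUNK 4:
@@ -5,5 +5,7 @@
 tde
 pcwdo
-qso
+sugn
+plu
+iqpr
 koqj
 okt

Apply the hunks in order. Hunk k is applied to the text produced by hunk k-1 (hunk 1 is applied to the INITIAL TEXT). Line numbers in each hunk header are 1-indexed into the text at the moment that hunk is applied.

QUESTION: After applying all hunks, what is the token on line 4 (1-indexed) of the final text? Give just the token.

Answer: dnmut

Derivation:
Hunk 1: at line 3 remove [lnz,vxhx,ris] add [qvw,qso] -> 8 lines: aql sti vgi qvw qso keg dtwpr llp
Hunk 2: at line 3 remove [qvw] add [dnmut,tde,pcwdo] -> 10 lines: aql sti vgi dnmut tde pcwdo qso keg dtwpr llp
Hunk 3: at line 7 remove [keg,dtwpr] add [koqj,okt,bfkg] -> 11 lines: aql sti vgi dnmut tde pcwdo qso koqj okt bfkg llp
Hunk 4: at line 5 remove [qso] add [sugn,plu,iqpr] -> 13 lines: aql sti vgi dnmut tde pcwdo sugn plu iqpr koqj okt bfkg llp
Final line 4: dnmut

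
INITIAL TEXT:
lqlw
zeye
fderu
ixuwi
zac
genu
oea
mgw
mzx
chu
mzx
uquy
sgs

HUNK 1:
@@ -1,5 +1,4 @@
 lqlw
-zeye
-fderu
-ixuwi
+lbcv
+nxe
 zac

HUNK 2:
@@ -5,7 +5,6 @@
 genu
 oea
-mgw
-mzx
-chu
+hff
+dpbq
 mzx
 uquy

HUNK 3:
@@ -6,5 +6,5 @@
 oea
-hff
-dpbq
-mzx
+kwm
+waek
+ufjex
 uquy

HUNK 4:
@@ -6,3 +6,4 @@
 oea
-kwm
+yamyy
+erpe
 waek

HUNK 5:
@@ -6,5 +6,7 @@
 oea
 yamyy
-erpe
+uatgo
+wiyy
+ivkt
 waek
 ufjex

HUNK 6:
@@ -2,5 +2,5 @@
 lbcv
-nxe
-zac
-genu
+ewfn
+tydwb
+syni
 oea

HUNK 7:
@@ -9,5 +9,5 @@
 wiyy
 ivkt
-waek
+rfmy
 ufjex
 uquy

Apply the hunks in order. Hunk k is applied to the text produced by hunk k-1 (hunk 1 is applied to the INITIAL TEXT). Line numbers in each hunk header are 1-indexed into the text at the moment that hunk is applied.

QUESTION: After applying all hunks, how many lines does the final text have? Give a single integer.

Answer: 14

Derivation:
Hunk 1: at line 1 remove [zeye,fderu,ixuwi] add [lbcv,nxe] -> 12 lines: lqlw lbcv nxe zac genu oea mgw mzx chu mzx uquy sgs
Hunk 2: at line 5 remove [mgw,mzx,chu] add [hff,dpbq] -> 11 lines: lqlw lbcv nxe zac genu oea hff dpbq mzx uquy sgs
Hunk 3: at line 6 remove [hff,dpbq,mzx] add [kwm,waek,ufjex] -> 11 lines: lqlw lbcv nxe zac genu oea kwm waek ufjex uquy sgs
Hunk 4: at line 6 remove [kwm] add [yamyy,erpe] -> 12 lines: lqlw lbcv nxe zac genu oea yamyy erpe waek ufjex uquy sgs
Hunk 5: at line 6 remove [erpe] add [uatgo,wiyy,ivkt] -> 14 lines: lqlw lbcv nxe zac genu oea yamyy uatgo wiyy ivkt waek ufjex uquy sgs
Hunk 6: at line 2 remove [nxe,zac,genu] add [ewfn,tydwb,syni] -> 14 lines: lqlw lbcv ewfn tydwb syni oea yamyy uatgo wiyy ivkt waek ufjex uquy sgs
Hunk 7: at line 9 remove [waek] add [rfmy] -> 14 lines: lqlw lbcv ewfn tydwb syni oea yamyy uatgo wiyy ivkt rfmy ufjex uquy sgs
Final line count: 14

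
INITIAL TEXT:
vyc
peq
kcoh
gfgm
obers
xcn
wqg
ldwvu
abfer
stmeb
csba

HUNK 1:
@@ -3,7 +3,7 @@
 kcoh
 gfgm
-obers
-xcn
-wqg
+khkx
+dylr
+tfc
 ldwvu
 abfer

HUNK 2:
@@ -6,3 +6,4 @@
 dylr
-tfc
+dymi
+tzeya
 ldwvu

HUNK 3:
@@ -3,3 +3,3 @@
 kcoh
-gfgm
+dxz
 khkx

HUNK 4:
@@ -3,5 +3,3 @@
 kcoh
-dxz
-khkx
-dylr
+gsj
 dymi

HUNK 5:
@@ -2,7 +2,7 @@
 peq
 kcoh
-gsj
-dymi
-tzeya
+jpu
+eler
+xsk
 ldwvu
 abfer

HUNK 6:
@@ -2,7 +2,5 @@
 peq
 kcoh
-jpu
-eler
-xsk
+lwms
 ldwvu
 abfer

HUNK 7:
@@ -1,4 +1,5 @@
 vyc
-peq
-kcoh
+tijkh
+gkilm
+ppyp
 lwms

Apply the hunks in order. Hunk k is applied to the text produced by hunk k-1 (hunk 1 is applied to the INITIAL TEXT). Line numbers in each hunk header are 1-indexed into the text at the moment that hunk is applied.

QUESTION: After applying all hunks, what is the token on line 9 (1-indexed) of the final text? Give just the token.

Answer: csba

Derivation:
Hunk 1: at line 3 remove [obers,xcn,wqg] add [khkx,dylr,tfc] -> 11 lines: vyc peq kcoh gfgm khkx dylr tfc ldwvu abfer stmeb csba
Hunk 2: at line 6 remove [tfc] add [dymi,tzeya] -> 12 lines: vyc peq kcoh gfgm khkx dylr dymi tzeya ldwvu abfer stmeb csba
Hunk 3: at line 3 remove [gfgm] add [dxz] -> 12 lines: vyc peq kcoh dxz khkx dylr dymi tzeya ldwvu abfer stmeb csba
Hunk 4: at line 3 remove [dxz,khkx,dylr] add [gsj] -> 10 lines: vyc peq kcoh gsj dymi tzeya ldwvu abfer stmeb csba
Hunk 5: at line 2 remove [gsj,dymi,tzeya] add [jpu,eler,xsk] -> 10 lines: vyc peq kcoh jpu eler xsk ldwvu abfer stmeb csba
Hunk 6: at line 2 remove [jpu,eler,xsk] add [lwms] -> 8 lines: vyc peq kcoh lwms ldwvu abfer stmeb csba
Hunk 7: at line 1 remove [peq,kcoh] add [tijkh,gkilm,ppyp] -> 9 lines: vyc tijkh gkilm ppyp lwms ldwvu abfer stmeb csba
Final line 9: csba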